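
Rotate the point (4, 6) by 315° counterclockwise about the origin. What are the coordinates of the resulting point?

Rotation matrix for 315°: [[cos 315°, -sin 315°], [sin 315°, cos 315°]] ≈ [[0.707107, 0.707107], [-0.707107, 0.707107]]
[[0.707107, 0.707107], [-0.707107, 0.707107]] × [4, 6]ᵀ ≈ [7.0711, 1.4142]ᵀ
Result: (7.0711, 1.4142)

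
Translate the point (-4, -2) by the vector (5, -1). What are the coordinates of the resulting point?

Translation by (5, -1) (homogeneous matrix [[1, 0, 5], [0, 1, -1], [0, 0, 1]]):
x' = -4 + 5 = 1
y' = -2 + -1 = -3
Result: (1, -3)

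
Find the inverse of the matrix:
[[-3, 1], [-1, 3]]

For [[a,b],[c,d]], inverse = (1/det)·[[d,-b],[-c,a]]
det = (-3)(3) - (1)(-1) = -9 - -1 = -8
Inverse = (1/-8)·[[3, -1], [1, -3]]
= [[-3/8, 1/8], [-1/8, 3/8]]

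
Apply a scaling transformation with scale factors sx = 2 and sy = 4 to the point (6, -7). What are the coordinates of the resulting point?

Scaling matrix:
[[2, 0], [0, 4]]
Result: (6 × 2, -7 × 4) = (12, -28)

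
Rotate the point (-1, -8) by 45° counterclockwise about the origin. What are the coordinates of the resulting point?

Rotation matrix for 45°: [[cos 45°, -sin 45°], [sin 45°, cos 45°]] ≈ [[0.707107, -0.707107], [0.707107, 0.707107]]
[[0.707107, -0.707107], [0.707107, 0.707107]] × [-1, -8]ᵀ ≈ [4.9497, -6.3640]ᵀ
Result: (4.9497, -6.3640)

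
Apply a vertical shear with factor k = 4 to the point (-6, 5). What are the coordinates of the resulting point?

Shear matrix for vertical shear with factor k = 4:
[[1, 0], [4, 1]]
Result: (-6, 5) → (-6, -19)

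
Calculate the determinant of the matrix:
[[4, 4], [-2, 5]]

For a 2×2 matrix [[a, b], [c, d]], det = ad - bc
det = (4)(5) - (4)(-2) = 20 - -8 = 28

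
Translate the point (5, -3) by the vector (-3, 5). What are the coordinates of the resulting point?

Translation by (-3, 5) (homogeneous matrix [[1, 0, -3], [0, 1, 5], [0, 0, 1]]):
x' = 5 + -3 = 2
y' = -3 + 5 = 2
Result: (2, 2)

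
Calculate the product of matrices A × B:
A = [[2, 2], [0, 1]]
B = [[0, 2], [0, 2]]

Matrix multiplication:
C[0][0] = 2×0 + 2×0 = 0
C[0][1] = 2×2 + 2×2 = 8
C[1][0] = 0×0 + 1×0 = 0
C[1][1] = 0×2 + 1×2 = 2
Result: [[0, 8], [0, 2]]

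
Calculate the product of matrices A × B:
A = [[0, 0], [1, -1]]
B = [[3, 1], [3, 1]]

Matrix multiplication:
C[0][0] = 0×3 + 0×3 = 0
C[0][1] = 0×1 + 0×1 = 0
C[1][0] = 1×3 + -1×3 = 0
C[1][1] = 1×1 + -1×1 = 0
Result: [[0, 0], [0, 0]]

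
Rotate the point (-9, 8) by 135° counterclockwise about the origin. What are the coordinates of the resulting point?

Rotation matrix for 135°: [[cos 135°, -sin 135°], [sin 135°, cos 135°]] ≈ [[-0.707107, -0.707107], [0.707107, -0.707107]]
[[-0.707107, -0.707107], [0.707107, -0.707107]] × [-9, 8]ᵀ ≈ [0.7071, -12.0208]ᵀ
Result: (0.7071, -12.0208)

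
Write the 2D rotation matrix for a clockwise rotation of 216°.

Rotation matrix formula: [[cos θ, -sin θ], [sin θ, cos θ]]
A clockwise rotation by 216° is equivalent to a counterclockwise rotation by -216°.
For θ = -216°:
cos(-216°) = -0.8090
sin(-216°) = 0.5878
Result: [[-0.8090, -0.5878], [0.5878, -0.8090]]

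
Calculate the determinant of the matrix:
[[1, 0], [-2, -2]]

For a 2×2 matrix [[a, b], [c, d]], det = ad - bc
det = (1)(-2) - (0)(-2) = -2 - 0 = -2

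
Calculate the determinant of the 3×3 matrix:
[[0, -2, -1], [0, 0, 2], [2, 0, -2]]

Expansion along first row:
det = 0·det([[0,2],[0,-2]]) - -2·det([[0,2],[2,-2]]) + -1·det([[0,0],[2,0]])
    = 0·(0·-2 - 2·0) - -2·(0·-2 - 2·2) + -1·(0·0 - 0·2)
    = 0·0 - -2·-4 + -1·0
    = 0 + -8 + 0 = -8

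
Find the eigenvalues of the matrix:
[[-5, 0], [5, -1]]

Characteristic equation: det(A - λI) = 0
λ² - (trace)λ + (det) = 0
trace = -5 + -1 = -6, det = (-5)(-1) - (0)(5) = 5
λ² - (-6)λ + (5) = 0
λ = (-6 ± √((-6)² - 4·(5))) / 2 = (-6 ± √16) / 2
Solving: λ = -5, -1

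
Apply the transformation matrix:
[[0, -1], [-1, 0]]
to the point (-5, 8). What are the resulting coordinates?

Matrix multiplication:
[[0, -1], [-1, 0]] × [-5, 8]ᵀ
= [(0)(-5) + (-1)(8), (-1)(-5) + (0)(8)]ᵀ
= [-8, 5]ᵀ
Result: (-8, 5)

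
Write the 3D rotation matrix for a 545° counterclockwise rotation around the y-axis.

Rotation matrix for counterclockwise 545° around y-axis:
cos(545°) = -0.9962, sin(545°) = -0.0872
Result: [[-0.9962, 0, -0.0872], [0, 1, 0], [0.0872, 0, -0.9962]]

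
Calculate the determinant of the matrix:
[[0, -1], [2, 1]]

For a 2×2 matrix [[a, b], [c, d]], det = ad - bc
det = (0)(1) - (-1)(2) = 0 - -2 = 2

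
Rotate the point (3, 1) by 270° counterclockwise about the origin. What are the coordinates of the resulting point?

Rotation matrix for 270°: [[cos 270°, -sin 270°], [sin 270°, cos 270°]] = [[0, 1], [-1, 0]]
[[0, 1], [-1, 0]] × [3, 1]ᵀ = [1, -3]ᵀ
Result: (1, -3)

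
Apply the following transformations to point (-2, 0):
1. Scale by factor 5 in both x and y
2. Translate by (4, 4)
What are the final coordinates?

Step 1: Scale (-2, 0) by 5 → (-10, 0)
Step 2: Translate by (4, 4) → (-6, 4)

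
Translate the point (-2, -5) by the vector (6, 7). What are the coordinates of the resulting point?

Translation by (6, 7) (homogeneous matrix [[1, 0, 6], [0, 1, 7], [0, 0, 1]]):
x' = -2 + 6 = 4
y' = -5 + 7 = 2
Result: (4, 2)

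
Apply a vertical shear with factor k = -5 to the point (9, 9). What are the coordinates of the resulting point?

Shear matrix for vertical shear with factor k = -5:
[[1, 0], [-5, 1]]
Result: (9, 9) → (9, -36)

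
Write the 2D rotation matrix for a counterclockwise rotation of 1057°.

Rotation matrix formula: [[cos θ, -sin θ], [sin θ, cos θ]]
For θ = 1057°:
cos(1057°) = 0.9205
sin(1057°) = -0.3907
Result: [[0.9205, 0.3907], [-0.3907, 0.9205]]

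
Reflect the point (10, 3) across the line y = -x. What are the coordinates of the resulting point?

Reflection across line y = -x: (10, 3) → (-3, -10)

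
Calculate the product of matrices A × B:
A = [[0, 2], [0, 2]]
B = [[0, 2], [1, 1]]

Matrix multiplication:
C[0][0] = 0×0 + 2×1 = 2
C[0][1] = 0×2 + 2×1 = 2
C[1][0] = 0×0 + 2×1 = 2
C[1][1] = 0×2 + 2×1 = 2
Result: [[2, 2], [2, 2]]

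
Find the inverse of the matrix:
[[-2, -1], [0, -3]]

For [[a,b],[c,d]], inverse = (1/det)·[[d,-b],[-c,a]]
det = (-2)(-3) - (-1)(0) = 6 - 0 = 6
Inverse = (1/6)·[[-3, 1], [0, -2]]
= [[-1/2, 1/6], [0, -1/3]]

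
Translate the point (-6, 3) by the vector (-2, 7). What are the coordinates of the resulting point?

Translation by (-2, 7) (homogeneous matrix [[1, 0, -2], [0, 1, 7], [0, 0, 1]]):
x' = -6 + -2 = -8
y' = 3 + 7 = 10
Result: (-8, 10)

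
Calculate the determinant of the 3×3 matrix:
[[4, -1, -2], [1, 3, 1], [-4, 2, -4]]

Expansion along first row:
det = 4·det([[3,1],[2,-4]]) - -1·det([[1,1],[-4,-4]]) + -2·det([[1,3],[-4,2]])
    = 4·(3·-4 - 1·2) - -1·(1·-4 - 1·-4) + -2·(1·2 - 3·-4)
    = 4·-14 - -1·0 + -2·14
    = -56 + 0 + -28 = -84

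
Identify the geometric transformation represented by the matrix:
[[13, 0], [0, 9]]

This matrix represents: non-uniform scaling by sx = 13, sy = 9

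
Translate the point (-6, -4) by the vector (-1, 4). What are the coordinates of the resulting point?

Translation by (-1, 4) (homogeneous matrix [[1, 0, -1], [0, 1, 4], [0, 0, 1]]):
x' = -6 + -1 = -7
y' = -4 + 4 = 0
Result: (-7, 0)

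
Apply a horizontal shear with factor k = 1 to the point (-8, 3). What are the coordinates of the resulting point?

Shear matrix for horizontal shear with factor k = 1:
[[1, 1], [0, 1]]
Result: (-8, 3) → (-5, 3)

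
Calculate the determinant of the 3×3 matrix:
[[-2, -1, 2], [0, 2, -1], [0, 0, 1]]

Expansion along first row:
det = -2·det([[2,-1],[0,1]]) - -1·det([[0,-1],[0,1]]) + 2·det([[0,2],[0,0]])
    = -2·(2·1 - -1·0) - -1·(0·1 - -1·0) + 2·(0·0 - 2·0)
    = -2·2 - -1·0 + 2·0
    = -4 + 0 + 0 = -4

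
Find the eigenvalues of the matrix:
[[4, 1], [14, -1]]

Characteristic equation: det(A - λI) = 0
λ² - (trace)λ + (det) = 0
trace = 4 + -1 = 3, det = (4)(-1) - (1)(14) = -18
λ² - (3)λ + (-18) = 0
λ = (3 ± √((3)² - 4·(-18))) / 2 = (3 ± √81) / 2
Solving: λ = -3, 6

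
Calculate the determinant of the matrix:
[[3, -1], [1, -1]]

For a 2×2 matrix [[a, b], [c, d]], det = ad - bc
det = (3)(-1) - (-1)(1) = -3 - -1 = -2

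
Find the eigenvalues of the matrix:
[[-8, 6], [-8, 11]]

Characteristic equation: det(A - λI) = 0
λ² - (trace)λ + (det) = 0
trace = -8 + 11 = 3, det = (-8)(11) - (6)(-8) = -40
λ² - (3)λ + (-40) = 0
λ = (3 ± √((3)² - 4·(-40))) / 2 = (3 ± √169) / 2
Solving: λ = -5, 8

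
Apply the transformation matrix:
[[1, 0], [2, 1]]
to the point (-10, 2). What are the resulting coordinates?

Matrix multiplication:
[[1, 0], [2, 1]] × [-10, 2]ᵀ
= [(1)(-10) + (0)(2), (2)(-10) + (1)(2)]ᵀ
= [-10, -18]ᵀ
Result: (-10, -18)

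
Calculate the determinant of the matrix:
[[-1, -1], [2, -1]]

For a 2×2 matrix [[a, b], [c, d]], det = ad - bc
det = (-1)(-1) - (-1)(2) = 1 - -2 = 3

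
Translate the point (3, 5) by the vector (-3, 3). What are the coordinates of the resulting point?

Translation by (-3, 3) (homogeneous matrix [[1, 0, -3], [0, 1, 3], [0, 0, 1]]):
x' = 3 + -3 = 0
y' = 5 + 3 = 8
Result: (0, 8)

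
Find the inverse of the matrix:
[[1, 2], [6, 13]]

For [[a,b],[c,d]], inverse = (1/det)·[[d,-b],[-c,a]]
det = (1)(13) - (2)(6) = 13 - 12 = 1
Inverse = [[13, -2], [-6, 1]]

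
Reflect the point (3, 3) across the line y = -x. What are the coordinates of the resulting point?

Reflection across line y = -x: (3, 3) → (-3, -3)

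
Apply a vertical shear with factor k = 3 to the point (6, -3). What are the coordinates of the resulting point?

Shear matrix for vertical shear with factor k = 3:
[[1, 0], [3, 1]]
Result: (6, -3) → (6, 15)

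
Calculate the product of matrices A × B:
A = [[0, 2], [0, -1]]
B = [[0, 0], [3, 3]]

Matrix multiplication:
C[0][0] = 0×0 + 2×3 = 6
C[0][1] = 0×0 + 2×3 = 6
C[1][0] = 0×0 + -1×3 = -3
C[1][1] = 0×0 + -1×3 = -3
Result: [[6, 6], [-3, -3]]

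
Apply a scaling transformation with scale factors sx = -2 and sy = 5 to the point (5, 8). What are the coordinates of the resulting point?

Scaling matrix:
[[-2, 0], [0, 5]]
Result: (5 × -2, 8 × 5) = (-10, 40)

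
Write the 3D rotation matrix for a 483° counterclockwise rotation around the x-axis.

Rotation matrix for counterclockwise 483° around x-axis:
cos(483°) = -0.5446, sin(483°) = 0.8387
Result: [[1, 0, 0], [0, -0.5446, -0.8387], [0, 0.8387, -0.5446]]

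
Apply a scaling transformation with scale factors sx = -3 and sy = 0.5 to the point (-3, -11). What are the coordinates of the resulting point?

Scaling matrix:
[[-3, 0], [0, 0.50]]
Result: (-3 × -3, -11 × 0.5) = (9, -5.5)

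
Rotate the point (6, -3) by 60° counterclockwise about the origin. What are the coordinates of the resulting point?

Rotation matrix for 60°: [[cos 60°, -sin 60°], [sin 60°, cos 60°]] ≈ [[0.500000, -0.866025], [0.866025, 0.500000]]
[[0.500000, -0.866025], [0.866025, 0.500000]] × [6, -3]ᵀ ≈ [5.5981, 3.6962]ᵀ
Result: (5.5981, 3.6962)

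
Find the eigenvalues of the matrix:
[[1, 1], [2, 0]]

Characteristic equation: det(A - λI) = 0
λ² - (trace)λ + (det) = 0
trace = 1 + 0 = 1, det = (1)(0) - (1)(2) = -2
λ² - (1)λ + (-2) = 0
λ = (1 ± √((1)² - 4·(-2))) / 2 = (1 ± √9) / 2
Solving: λ = -1, 2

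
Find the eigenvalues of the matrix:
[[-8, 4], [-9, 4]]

Characteristic equation: det(A - λI) = 0
λ² - (trace)λ + (det) = 0
trace = -8 + 4 = -4, det = (-8)(4) - (4)(-9) = 4
λ² - (-4)λ + (4) = 0
λ = (-4 ± √((-4)² - 4·(4))) / 2 = (-4 ± √0) / 2
Solving: λ = -2, -2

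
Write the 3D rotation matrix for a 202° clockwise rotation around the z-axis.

Rotation matrix for clockwise 202° around z-axis:
A clockwise rotation by 202° is a counterclockwise rotation by -202°.
cos(-202°) = -0.9272, sin(-202°) = 0.3746
Result: [[-0.9272, -0.3746, 0], [0.3746, -0.9272, 0], [0, 0, 1]]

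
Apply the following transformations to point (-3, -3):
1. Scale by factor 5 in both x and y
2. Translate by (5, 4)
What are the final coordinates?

Step 1: Scale (-3, -3) by 5 → (-15, -15)
Step 2: Translate by (5, 4) → (-10, -11)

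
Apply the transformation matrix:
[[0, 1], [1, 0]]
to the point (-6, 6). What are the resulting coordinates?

Matrix multiplication:
[[0, 1], [1, 0]] × [-6, 6]ᵀ
= [(0)(-6) + (1)(6), (1)(-6) + (0)(6)]ᵀ
= [6, -6]ᵀ
Result: (6, -6)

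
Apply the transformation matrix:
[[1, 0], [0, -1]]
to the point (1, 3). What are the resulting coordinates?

Matrix multiplication:
[[1, 0], [0, -1]] × [1, 3]ᵀ
= [(1)(1) + (0)(3), (0)(1) + (-1)(3)]ᵀ
= [1, -3]ᵀ
Result: (1, -3)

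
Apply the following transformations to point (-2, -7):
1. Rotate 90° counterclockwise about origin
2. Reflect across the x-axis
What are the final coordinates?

Step 1: Rotate 90° → (7, -2)
Step 2: Reflect across x-axis → (7, 2)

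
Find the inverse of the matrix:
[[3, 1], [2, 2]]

For [[a,b],[c,d]], inverse = (1/det)·[[d,-b],[-c,a]]
det = (3)(2) - (1)(2) = 6 - 2 = 4
Inverse = (1/4)·[[2, -1], [-2, 3]]
= [[1/2, -1/4], [-1/2, 3/4]]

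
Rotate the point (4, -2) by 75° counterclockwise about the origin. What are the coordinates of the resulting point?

Rotation matrix for 75°: [[cos 75°, -sin 75°], [sin 75°, cos 75°]] ≈ [[0.258819, -0.965926], [0.965926, 0.258819]]
[[0.258819, -0.965926], [0.965926, 0.258819]] × [4, -2]ᵀ ≈ [2.9671, 3.3461]ᵀ
Result: (2.9671, 3.3461)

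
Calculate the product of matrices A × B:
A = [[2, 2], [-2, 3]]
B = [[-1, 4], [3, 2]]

Matrix multiplication:
C[0][0] = 2×-1 + 2×3 = 4
C[0][1] = 2×4 + 2×2 = 12
C[1][0] = -2×-1 + 3×3 = 11
C[1][1] = -2×4 + 3×2 = -2
Result: [[4, 12], [11, -2]]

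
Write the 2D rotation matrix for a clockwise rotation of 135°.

Rotation matrix formula: [[cos θ, -sin θ], [sin θ, cos θ]]
A clockwise rotation by 135° is equivalent to a counterclockwise rotation by -135°.
For θ = -135°:
cos(-135°) = -√2/2
sin(-135°) = -√2/2
Result: [[-√2/2, √2/2], [-√2/2, -√2/2]]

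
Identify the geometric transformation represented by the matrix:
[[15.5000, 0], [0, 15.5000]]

This matrix represents: uniform scaling by factor 15.5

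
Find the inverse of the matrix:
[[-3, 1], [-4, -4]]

For [[a,b],[c,d]], inverse = (1/det)·[[d,-b],[-c,a]]
det = (-3)(-4) - (1)(-4) = 12 - -4 = 16
Inverse = (1/16)·[[-4, -1], [4, -3]]
= [[-1/4, -1/16], [1/4, -3/16]]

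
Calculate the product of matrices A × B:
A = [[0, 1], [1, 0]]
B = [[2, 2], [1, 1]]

Matrix multiplication:
C[0][0] = 0×2 + 1×1 = 1
C[0][1] = 0×2 + 1×1 = 1
C[1][0] = 1×2 + 0×1 = 2
C[1][1] = 1×2 + 0×1 = 2
Result: [[1, 1], [2, 2]]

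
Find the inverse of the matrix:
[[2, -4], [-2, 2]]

For [[a,b],[c,d]], inverse = (1/det)·[[d,-b],[-c,a]]
det = (2)(2) - (-4)(-2) = 4 - 8 = -4
Inverse = (1/-4)·[[2, 4], [2, 2]]
= [[-1/2, -1], [-1/2, -1/2]]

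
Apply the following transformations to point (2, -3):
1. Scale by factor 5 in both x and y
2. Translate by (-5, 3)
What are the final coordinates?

Step 1: Scale (2, -3) by 5 → (10, -15)
Step 2: Translate by (-5, 3) → (5, -12)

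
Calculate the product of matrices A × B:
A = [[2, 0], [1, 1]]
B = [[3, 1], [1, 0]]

Matrix multiplication:
C[0][0] = 2×3 + 0×1 = 6
C[0][1] = 2×1 + 0×0 = 2
C[1][0] = 1×3 + 1×1 = 4
C[1][1] = 1×1 + 1×0 = 1
Result: [[6, 2], [4, 1]]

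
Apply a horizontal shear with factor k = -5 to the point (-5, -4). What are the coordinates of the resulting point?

Shear matrix for horizontal shear with factor k = -5:
[[1, -5], [0, 1]]
Result: (-5, -4) → (15, -4)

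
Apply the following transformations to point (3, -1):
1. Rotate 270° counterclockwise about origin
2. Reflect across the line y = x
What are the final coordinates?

Step 1: Rotate 270° → (-1, -3)
Step 2: Reflect across line y = x → (-3, -1)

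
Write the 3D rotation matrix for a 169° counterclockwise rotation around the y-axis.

Rotation matrix for counterclockwise 169° around y-axis:
cos(169°) = -0.9816, sin(169°) = 0.1908
Result: [[-0.9816, 0, 0.1908], [0, 1, 0], [-0.1908, 0, -0.9816]]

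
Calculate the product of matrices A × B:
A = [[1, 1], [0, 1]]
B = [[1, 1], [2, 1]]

Matrix multiplication:
C[0][0] = 1×1 + 1×2 = 3
C[0][1] = 1×1 + 1×1 = 2
C[1][0] = 0×1 + 1×2 = 2
C[1][1] = 0×1 + 1×1 = 1
Result: [[3, 2], [2, 1]]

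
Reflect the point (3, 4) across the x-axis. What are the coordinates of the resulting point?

Reflection across x-axis: (3, 4) → (3, -4)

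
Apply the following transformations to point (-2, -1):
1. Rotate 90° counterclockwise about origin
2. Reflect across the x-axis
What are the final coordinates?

Step 1: Rotate 90° → (1, -2)
Step 2: Reflect across x-axis → (1, 2)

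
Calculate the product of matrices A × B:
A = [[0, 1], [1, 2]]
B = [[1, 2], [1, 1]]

Matrix multiplication:
C[0][0] = 0×1 + 1×1 = 1
C[0][1] = 0×2 + 1×1 = 1
C[1][0] = 1×1 + 2×1 = 3
C[1][1] = 1×2 + 2×1 = 4
Result: [[1, 1], [3, 4]]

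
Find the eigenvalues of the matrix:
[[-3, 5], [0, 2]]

Characteristic equation: det(A - λI) = 0
λ² - (trace)λ + (det) = 0
trace = -3 + 2 = -1, det = (-3)(2) - (5)(0) = -6
λ² - (-1)λ + (-6) = 0
λ = (-1 ± √((-1)² - 4·(-6))) / 2 = (-1 ± √25) / 2
Solving: λ = -3, 2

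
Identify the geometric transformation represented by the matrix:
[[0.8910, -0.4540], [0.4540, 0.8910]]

This matrix represents: rotation by 27° counterclockwise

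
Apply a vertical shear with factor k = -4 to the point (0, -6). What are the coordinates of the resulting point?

Shear matrix for vertical shear with factor k = -4:
[[1, 0], [-4, 1]]
Result: (0, -6) → (0, -6)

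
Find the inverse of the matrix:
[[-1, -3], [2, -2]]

For [[a,b],[c,d]], inverse = (1/det)·[[d,-b],[-c,a]]
det = (-1)(-2) - (-3)(2) = 2 - -6 = 8
Inverse = (1/8)·[[-2, 3], [-2, -1]]
= [[-1/4, 3/8], [-1/4, -1/8]]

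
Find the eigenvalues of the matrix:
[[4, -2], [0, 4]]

Characteristic equation: det(A - λI) = 0
λ² - (trace)λ + (det) = 0
trace = 4 + 4 = 8, det = (4)(4) - (-2)(0) = 16
λ² - (8)λ + (16) = 0
λ = (8 ± √((8)² - 4·(16))) / 2 = (8 ± √0) / 2
Solving: λ = 4, 4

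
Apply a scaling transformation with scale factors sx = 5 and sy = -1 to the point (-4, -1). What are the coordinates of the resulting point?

Scaling matrix:
[[5, 0], [0, -1]]
Result: (-4 × 5, -1 × -1) = (-20, 1)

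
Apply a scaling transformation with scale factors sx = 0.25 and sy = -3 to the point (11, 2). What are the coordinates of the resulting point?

Scaling matrix:
[[0.25, 0], [0, -3]]
Result: (11 × 0.25, 2 × -3) = (2.75, -6)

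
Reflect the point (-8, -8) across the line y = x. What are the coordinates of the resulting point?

Reflection across line y = x: (-8, -8) → (-8, -8)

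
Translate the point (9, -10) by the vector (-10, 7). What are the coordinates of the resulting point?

Translation by (-10, 7) (homogeneous matrix [[1, 0, -10], [0, 1, 7], [0, 0, 1]]):
x' = 9 + -10 = -1
y' = -10 + 7 = -3
Result: (-1, -3)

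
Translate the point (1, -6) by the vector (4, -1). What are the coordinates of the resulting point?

Translation by (4, -1) (homogeneous matrix [[1, 0, 4], [0, 1, -1], [0, 0, 1]]):
x' = 1 + 4 = 5
y' = -6 + -1 = -7
Result: (5, -7)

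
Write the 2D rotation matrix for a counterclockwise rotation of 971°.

Rotation matrix formula: [[cos θ, -sin θ], [sin θ, cos θ]]
For θ = 971°:
cos(971°) = -0.3256
sin(971°) = -0.9455
Result: [[-0.3256, 0.9455], [-0.9455, -0.3256]]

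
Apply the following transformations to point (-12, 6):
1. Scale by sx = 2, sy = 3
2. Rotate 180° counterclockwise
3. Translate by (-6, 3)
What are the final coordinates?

Step 1: Scale → (-24, 18)
Step 2: Rotate 180° → (24, -18)
Step 3: Translate → (18, -15)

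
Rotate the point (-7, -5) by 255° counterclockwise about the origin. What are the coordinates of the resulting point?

Rotation matrix for 255°: [[cos 255°, -sin 255°], [sin 255°, cos 255°]] ≈ [[-0.258819, 0.965926], [-0.965926, -0.258819]]
[[-0.258819, 0.965926], [-0.965926, -0.258819]] × [-7, -5]ᵀ ≈ [-3.0179, 8.0556]ᵀ
Result: (-3.0179, 8.0556)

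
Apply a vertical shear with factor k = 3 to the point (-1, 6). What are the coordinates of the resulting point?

Shear matrix for vertical shear with factor k = 3:
[[1, 0], [3, 1]]
Result: (-1, 6) → (-1, 3)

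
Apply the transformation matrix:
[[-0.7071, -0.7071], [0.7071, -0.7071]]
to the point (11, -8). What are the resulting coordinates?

Matrix multiplication:
[[-0.7071, -0.7071], [0.7071, -0.7071]] × [11, -8]ᵀ
= [(-0.7071)(11) + (-0.7071)(-8), (0.7071)(11) + (-0.7071)(-8)]ᵀ
= [-2.1213, 13.4349]ᵀ
Result: (-2.1213, 13.4349)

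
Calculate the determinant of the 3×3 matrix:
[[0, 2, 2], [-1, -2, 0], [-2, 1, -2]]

Expansion along first row:
det = 0·det([[-2,0],[1,-2]]) - 2·det([[-1,0],[-2,-2]]) + 2·det([[-1,-2],[-2,1]])
    = 0·(-2·-2 - 0·1) - 2·(-1·-2 - 0·-2) + 2·(-1·1 - -2·-2)
    = 0·4 - 2·2 + 2·-5
    = 0 + -4 + -10 = -14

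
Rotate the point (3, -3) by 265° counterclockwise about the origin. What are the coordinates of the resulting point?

Rotation matrix for 265°: [[cos 265°, -sin 265°], [sin 265°, cos 265°]] ≈ [[-0.087156, 0.996195], [-0.996195, -0.087156]]
[[-0.087156, 0.996195], [-0.996195, -0.087156]] × [3, -3]ᵀ ≈ [-3.2501, -2.7271]ᵀ
Result: (-3.2501, -2.7271)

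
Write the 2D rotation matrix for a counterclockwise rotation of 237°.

Rotation matrix formula: [[cos θ, -sin θ], [sin θ, cos θ]]
For θ = 237°:
cos(237°) = -0.5446
sin(237°) = -0.8387
Result: [[-0.5446, 0.8387], [-0.8387, -0.5446]]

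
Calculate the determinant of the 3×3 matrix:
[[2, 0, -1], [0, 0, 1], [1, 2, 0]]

Expansion along first row:
det = 2·det([[0,1],[2,0]]) - 0·det([[0,1],[1,0]]) + -1·det([[0,0],[1,2]])
    = 2·(0·0 - 1·2) - 0·(0·0 - 1·1) + -1·(0·2 - 0·1)
    = 2·-2 - 0·-1 + -1·0
    = -4 + 0 + 0 = -4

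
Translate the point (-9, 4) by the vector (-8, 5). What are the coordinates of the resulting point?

Translation by (-8, 5) (homogeneous matrix [[1, 0, -8], [0, 1, 5], [0, 0, 1]]):
x' = -9 + -8 = -17
y' = 4 + 5 = 9
Result: (-17, 9)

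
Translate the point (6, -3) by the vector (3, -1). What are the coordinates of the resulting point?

Translation by (3, -1) (homogeneous matrix [[1, 0, 3], [0, 1, -1], [0, 0, 1]]):
x' = 6 + 3 = 9
y' = -3 + -1 = -4
Result: (9, -4)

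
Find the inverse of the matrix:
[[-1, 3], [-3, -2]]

For [[a,b],[c,d]], inverse = (1/det)·[[d,-b],[-c,a]]
det = (-1)(-2) - (3)(-3) = 2 - -9 = 11
Inverse = (1/11)·[[-2, -3], [3, -1]]
= [[-2/11, -3/11], [3/11, -1/11]]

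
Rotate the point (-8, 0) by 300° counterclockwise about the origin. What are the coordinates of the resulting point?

Rotation matrix for 300°: [[cos 300°, -sin 300°], [sin 300°, cos 300°]] ≈ [[0.500000, 0.866025], [-0.866025, 0.500000]]
[[0.500000, 0.866025], [-0.866025, 0.500000]] × [-8, 0]ᵀ ≈ [-4, 6.9282]ᵀ
Result: (-4, 6.9282)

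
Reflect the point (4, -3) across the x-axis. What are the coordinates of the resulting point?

Reflection across x-axis: (4, -3) → (4, 3)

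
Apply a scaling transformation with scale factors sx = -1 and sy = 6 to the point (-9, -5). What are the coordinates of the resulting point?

Scaling matrix:
[[-1, 0], [0, 6]]
Result: (-9 × -1, -5 × 6) = (9, -30)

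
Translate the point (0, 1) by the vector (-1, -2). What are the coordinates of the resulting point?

Translation by (-1, -2) (homogeneous matrix [[1, 0, -1], [0, 1, -2], [0, 0, 1]]):
x' = 0 + -1 = -1
y' = 1 + -2 = -1
Result: (-1, -1)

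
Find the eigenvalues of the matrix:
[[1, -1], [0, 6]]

Characteristic equation: det(A - λI) = 0
λ² - (trace)λ + (det) = 0
trace = 1 + 6 = 7, det = (1)(6) - (-1)(0) = 6
λ² - (7)λ + (6) = 0
λ = (7 ± √((7)² - 4·(6))) / 2 = (7 ± √25) / 2
Solving: λ = 1, 6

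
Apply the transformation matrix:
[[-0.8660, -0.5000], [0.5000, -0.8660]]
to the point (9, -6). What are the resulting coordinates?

Matrix multiplication:
[[-0.8660, -0.5000], [0.5000, -0.8660]] × [9, -6]ᵀ
= [(-0.8660)(9) + (-0.5000)(-6), (0.5000)(9) + (-0.8660)(-6)]ᵀ
= [-4.7940, 9.6960]ᵀ
Result: (-4.7940, 9.6960)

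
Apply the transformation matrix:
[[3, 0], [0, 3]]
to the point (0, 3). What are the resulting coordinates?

Matrix multiplication:
[[3, 0], [0, 3]] × [0, 3]ᵀ
= [(3)(0) + (0)(3), (0)(0) + (3)(3)]ᵀ
= [0, 9]ᵀ
Result: (0, 9)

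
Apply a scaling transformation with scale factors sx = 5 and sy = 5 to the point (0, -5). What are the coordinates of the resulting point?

Scaling matrix:
[[5, 0], [0, 5]]
Result: (0 × 5, -5 × 5) = (0, -25)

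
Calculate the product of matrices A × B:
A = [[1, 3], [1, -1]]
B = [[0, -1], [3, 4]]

Matrix multiplication:
C[0][0] = 1×0 + 3×3 = 9
C[0][1] = 1×-1 + 3×4 = 11
C[1][0] = 1×0 + -1×3 = -3
C[1][1] = 1×-1 + -1×4 = -5
Result: [[9, 11], [-3, -5]]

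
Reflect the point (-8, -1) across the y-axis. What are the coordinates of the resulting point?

Reflection across y-axis: (-8, -1) → (8, -1)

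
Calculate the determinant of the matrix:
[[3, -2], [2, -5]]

For a 2×2 matrix [[a, b], [c, d]], det = ad - bc
det = (3)(-5) - (-2)(2) = -15 - -4 = -11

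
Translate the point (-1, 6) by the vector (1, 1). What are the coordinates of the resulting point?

Translation by (1, 1) (homogeneous matrix [[1, 0, 1], [0, 1, 1], [0, 0, 1]]):
x' = -1 + 1 = 0
y' = 6 + 1 = 7
Result: (0, 7)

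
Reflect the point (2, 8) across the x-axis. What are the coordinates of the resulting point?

Reflection across x-axis: (2, 8) → (2, -8)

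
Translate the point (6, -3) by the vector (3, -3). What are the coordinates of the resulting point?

Translation by (3, -3) (homogeneous matrix [[1, 0, 3], [0, 1, -3], [0, 0, 1]]):
x' = 6 + 3 = 9
y' = -3 + -3 = -6
Result: (9, -6)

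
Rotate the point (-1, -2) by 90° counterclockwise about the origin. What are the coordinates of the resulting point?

Rotation matrix for 90°: [[cos 90°, -sin 90°], [sin 90°, cos 90°]] = [[0, -1], [1, 0]]
[[0, -1], [1, 0]] × [-1, -2]ᵀ = [2, -1]ᵀ
Result: (2, -1)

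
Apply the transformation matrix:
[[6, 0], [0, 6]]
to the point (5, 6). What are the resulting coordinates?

Matrix multiplication:
[[6, 0], [0, 6]] × [5, 6]ᵀ
= [(6)(5) + (0)(6), (0)(5) + (6)(6)]ᵀ
= [30, 36]ᵀ
Result: (30, 36)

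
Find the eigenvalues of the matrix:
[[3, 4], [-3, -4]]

Characteristic equation: det(A - λI) = 0
λ² - (trace)λ + (det) = 0
trace = 3 + -4 = -1, det = (3)(-4) - (4)(-3) = 0
λ² - (-1)λ + (0) = 0
λ = (-1 ± √((-1)² - 4·(0))) / 2 = (-1 ± √1) / 2
Solving: λ = -1, 0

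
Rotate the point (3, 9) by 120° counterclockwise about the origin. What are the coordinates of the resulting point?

Rotation matrix for 120°: [[cos 120°, -sin 120°], [sin 120°, cos 120°]] ≈ [[-0.500000, -0.866025], [0.866025, -0.500000]]
[[-0.500000, -0.866025], [0.866025, -0.500000]] × [3, 9]ᵀ ≈ [-9.2942, -1.9019]ᵀ
Result: (-9.2942, -1.9019)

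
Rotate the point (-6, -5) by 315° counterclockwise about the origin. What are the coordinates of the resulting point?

Rotation matrix for 315°: [[cos 315°, -sin 315°], [sin 315°, cos 315°]] ≈ [[0.707107, 0.707107], [-0.707107, 0.707107]]
[[0.707107, 0.707107], [-0.707107, 0.707107]] × [-6, -5]ᵀ ≈ [-7.7782, 0.7071]ᵀ
Result: (-7.7782, 0.7071)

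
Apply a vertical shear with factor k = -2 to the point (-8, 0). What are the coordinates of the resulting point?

Shear matrix for vertical shear with factor k = -2:
[[1, 0], [-2, 1]]
Result: (-8, 0) → (-8, 16)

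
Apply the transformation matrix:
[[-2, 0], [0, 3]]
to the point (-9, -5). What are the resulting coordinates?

Matrix multiplication:
[[-2, 0], [0, 3]] × [-9, -5]ᵀ
= [(-2)(-9) + (0)(-5), (0)(-9) + (3)(-5)]ᵀ
= [18, -15]ᵀ
Result: (18, -15)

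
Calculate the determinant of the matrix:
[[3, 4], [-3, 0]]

For a 2×2 matrix [[a, b], [c, d]], det = ad - bc
det = (3)(0) - (4)(-3) = 0 - -12 = 12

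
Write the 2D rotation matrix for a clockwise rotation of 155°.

Rotation matrix formula: [[cos θ, -sin θ], [sin θ, cos θ]]
A clockwise rotation by 155° is equivalent to a counterclockwise rotation by -155°.
For θ = -155°:
cos(-155°) = -0.9063
sin(-155°) = -0.4226
Result: [[-0.9063, 0.4226], [-0.4226, -0.9063]]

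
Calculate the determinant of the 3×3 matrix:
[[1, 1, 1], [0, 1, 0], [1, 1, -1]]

Expansion along first row:
det = 1·det([[1,0],[1,-1]]) - 1·det([[0,0],[1,-1]]) + 1·det([[0,1],[1,1]])
    = 1·(1·-1 - 0·1) - 1·(0·-1 - 0·1) + 1·(0·1 - 1·1)
    = 1·-1 - 1·0 + 1·-1
    = -1 + 0 + -1 = -2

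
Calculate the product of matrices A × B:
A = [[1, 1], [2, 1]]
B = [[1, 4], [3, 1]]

Matrix multiplication:
C[0][0] = 1×1 + 1×3 = 4
C[0][1] = 1×4 + 1×1 = 5
C[1][0] = 2×1 + 1×3 = 5
C[1][1] = 2×4 + 1×1 = 9
Result: [[4, 5], [5, 9]]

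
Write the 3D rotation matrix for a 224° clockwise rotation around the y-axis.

Rotation matrix for clockwise 224° around y-axis:
A clockwise rotation by 224° is a counterclockwise rotation by -224°.
cos(-224°) = -0.7193, sin(-224°) = 0.6947
Result: [[-0.7193, 0, 0.6947], [0, 1, 0], [-0.6947, 0, -0.7193]]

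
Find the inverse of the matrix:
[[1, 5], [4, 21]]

For [[a,b],[c,d]], inverse = (1/det)·[[d,-b],[-c,a]]
det = (1)(21) - (5)(4) = 21 - 20 = 1
Inverse = [[21, -5], [-4, 1]]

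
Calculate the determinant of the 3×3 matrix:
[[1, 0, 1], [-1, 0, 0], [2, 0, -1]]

Expansion along first row:
det = 1·det([[0,0],[0,-1]]) - 0·det([[-1,0],[2,-1]]) + 1·det([[-1,0],[2,0]])
    = 1·(0·-1 - 0·0) - 0·(-1·-1 - 0·2) + 1·(-1·0 - 0·2)
    = 1·0 - 0·1 + 1·0
    = 0 + 0 + 0 = 0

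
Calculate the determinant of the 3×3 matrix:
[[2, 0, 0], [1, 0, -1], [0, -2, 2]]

Expansion along first row:
det = 2·det([[0,-1],[-2,2]]) - 0·det([[1,-1],[0,2]]) + 0·det([[1,0],[0,-2]])
    = 2·(0·2 - -1·-2) - 0·(1·2 - -1·0) + 0·(1·-2 - 0·0)
    = 2·-2 - 0·2 + 0·-2
    = -4 + 0 + 0 = -4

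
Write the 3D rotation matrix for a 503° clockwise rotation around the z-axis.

Rotation matrix for clockwise 503° around z-axis:
A clockwise rotation by 503° is a counterclockwise rotation by -503°.
cos(-503°) = -0.7986, sin(-503°) = -0.6018
Result: [[-0.7986, 0.6018, 0], [-0.6018, -0.7986, 0], [0, 0, 1]]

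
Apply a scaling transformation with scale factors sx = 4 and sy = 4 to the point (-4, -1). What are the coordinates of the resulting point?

Scaling matrix:
[[4, 0], [0, 4]]
Result: (-4 × 4, -1 × 4) = (-16, -4)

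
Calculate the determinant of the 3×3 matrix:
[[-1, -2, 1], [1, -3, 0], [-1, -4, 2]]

Expansion along first row:
det = -1·det([[-3,0],[-4,2]]) - -2·det([[1,0],[-1,2]]) + 1·det([[1,-3],[-1,-4]])
    = -1·(-3·2 - 0·-4) - -2·(1·2 - 0·-1) + 1·(1·-4 - -3·-1)
    = -1·-6 - -2·2 + 1·-7
    = 6 + 4 + -7 = 3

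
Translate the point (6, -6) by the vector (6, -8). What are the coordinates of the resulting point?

Translation by (6, -8) (homogeneous matrix [[1, 0, 6], [0, 1, -8], [0, 0, 1]]):
x' = 6 + 6 = 12
y' = -6 + -8 = -14
Result: (12, -14)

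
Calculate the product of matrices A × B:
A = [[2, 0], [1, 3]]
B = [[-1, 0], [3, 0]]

Matrix multiplication:
C[0][0] = 2×-1 + 0×3 = -2
C[0][1] = 2×0 + 0×0 = 0
C[1][0] = 1×-1 + 3×3 = 8
C[1][1] = 1×0 + 3×0 = 0
Result: [[-2, 0], [8, 0]]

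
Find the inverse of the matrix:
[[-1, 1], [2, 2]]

For [[a,b],[c,d]], inverse = (1/det)·[[d,-b],[-c,a]]
det = (-1)(2) - (1)(2) = -2 - 2 = -4
Inverse = (1/-4)·[[2, -1], [-2, -1]]
= [[-1/2, 1/4], [1/2, 1/4]]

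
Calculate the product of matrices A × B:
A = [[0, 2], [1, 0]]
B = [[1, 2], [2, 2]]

Matrix multiplication:
C[0][0] = 0×1 + 2×2 = 4
C[0][1] = 0×2 + 2×2 = 4
C[1][0] = 1×1 + 0×2 = 1
C[1][1] = 1×2 + 0×2 = 2
Result: [[4, 4], [1, 2]]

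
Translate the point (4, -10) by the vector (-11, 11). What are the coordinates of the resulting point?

Translation by (-11, 11) (homogeneous matrix [[1, 0, -11], [0, 1, 11], [0, 0, 1]]):
x' = 4 + -11 = -7
y' = -10 + 11 = 1
Result: (-7, 1)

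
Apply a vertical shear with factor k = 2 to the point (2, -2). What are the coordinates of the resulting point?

Shear matrix for vertical shear with factor k = 2:
[[1, 0], [2, 1]]
Result: (2, -2) → (2, 2)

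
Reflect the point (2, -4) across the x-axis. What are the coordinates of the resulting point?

Reflection across x-axis: (2, -4) → (2, 4)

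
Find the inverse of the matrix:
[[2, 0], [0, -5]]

For [[a,b],[c,d]], inverse = (1/det)·[[d,-b],[-c,a]]
det = (2)(-5) - (0)(0) = -10 - 0 = -10
Inverse = (1/-10)·[[-5, 0], [0, 2]]
= [[1/2, 0], [0, -1/5]]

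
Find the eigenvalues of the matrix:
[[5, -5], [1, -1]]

Characteristic equation: det(A - λI) = 0
λ² - (trace)λ + (det) = 0
trace = 5 + -1 = 4, det = (5)(-1) - (-5)(1) = 0
λ² - (4)λ + (0) = 0
λ = (4 ± √((4)² - 4·(0))) / 2 = (4 ± √16) / 2
Solving: λ = 0, 4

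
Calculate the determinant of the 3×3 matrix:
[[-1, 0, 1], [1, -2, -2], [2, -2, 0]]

Expansion along first row:
det = -1·det([[-2,-2],[-2,0]]) - 0·det([[1,-2],[2,0]]) + 1·det([[1,-2],[2,-2]])
    = -1·(-2·0 - -2·-2) - 0·(1·0 - -2·2) + 1·(1·-2 - -2·2)
    = -1·-4 - 0·4 + 1·2
    = 4 + 0 + 2 = 6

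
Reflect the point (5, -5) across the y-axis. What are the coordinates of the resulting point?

Reflection across y-axis: (5, -5) → (-5, -5)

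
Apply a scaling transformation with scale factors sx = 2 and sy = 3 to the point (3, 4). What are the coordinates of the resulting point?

Scaling matrix:
[[2, 0], [0, 3]]
Result: (3 × 2, 4 × 3) = (6, 12)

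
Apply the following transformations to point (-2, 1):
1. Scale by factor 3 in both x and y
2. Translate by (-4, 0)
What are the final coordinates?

Step 1: Scale (-2, 1) by 3 → (-6, 3)
Step 2: Translate by (-4, 0) → (-10, 3)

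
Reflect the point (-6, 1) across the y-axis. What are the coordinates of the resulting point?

Reflection across y-axis: (-6, 1) → (6, 1)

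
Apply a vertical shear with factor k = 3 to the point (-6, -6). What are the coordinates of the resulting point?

Shear matrix for vertical shear with factor k = 3:
[[1, 0], [3, 1]]
Result: (-6, -6) → (-6, -24)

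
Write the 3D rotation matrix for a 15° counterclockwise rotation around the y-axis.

Rotation matrix for counterclockwise 15° around y-axis:
cos(15°) = 0.9659, sin(15°) = 0.2588
Result: [[0.9659, 0, 0.2588], [0, 1, 0], [-0.2588, 0, 0.9659]]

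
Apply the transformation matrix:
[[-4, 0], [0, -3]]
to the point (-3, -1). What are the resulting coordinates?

Matrix multiplication:
[[-4, 0], [0, -3]] × [-3, -1]ᵀ
= [(-4)(-3) + (0)(-1), (0)(-3) + (-3)(-1)]ᵀ
= [12, 3]ᵀ
Result: (12, 3)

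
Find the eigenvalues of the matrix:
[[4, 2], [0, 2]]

Characteristic equation: det(A - λI) = 0
λ² - (trace)λ + (det) = 0
trace = 4 + 2 = 6, det = (4)(2) - (2)(0) = 8
λ² - (6)λ + (8) = 0
λ = (6 ± √((6)² - 4·(8))) / 2 = (6 ± √4) / 2
Solving: λ = 2, 4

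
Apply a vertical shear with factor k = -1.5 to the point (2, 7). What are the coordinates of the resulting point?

Shear matrix for vertical shear with factor k = -1.5:
[[1, 0], [-1.50, 1]]
Result: (2, 7) → (2, 4)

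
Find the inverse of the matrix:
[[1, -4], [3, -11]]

For [[a,b],[c,d]], inverse = (1/det)·[[d,-b],[-c,a]]
det = (1)(-11) - (-4)(3) = -11 - -12 = 1
Inverse = [[-11, 4], [-3, 1]]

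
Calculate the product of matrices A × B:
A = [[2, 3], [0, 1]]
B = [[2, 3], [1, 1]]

Matrix multiplication:
C[0][0] = 2×2 + 3×1 = 7
C[0][1] = 2×3 + 3×1 = 9
C[1][0] = 0×2 + 1×1 = 1
C[1][1] = 0×3 + 1×1 = 1
Result: [[7, 9], [1, 1]]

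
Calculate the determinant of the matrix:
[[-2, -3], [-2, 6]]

For a 2×2 matrix [[a, b], [c, d]], det = ad - bc
det = (-2)(6) - (-3)(-2) = -12 - 6 = -18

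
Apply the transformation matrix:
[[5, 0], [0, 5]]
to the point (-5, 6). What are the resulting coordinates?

Matrix multiplication:
[[5, 0], [0, 5]] × [-5, 6]ᵀ
= [(5)(-5) + (0)(6), (0)(-5) + (5)(6)]ᵀ
= [-25, 30]ᵀ
Result: (-25, 30)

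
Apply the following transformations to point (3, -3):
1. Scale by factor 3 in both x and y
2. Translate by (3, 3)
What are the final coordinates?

Step 1: Scale (3, -3) by 3 → (9, -9)
Step 2: Translate by (3, 3) → (12, -6)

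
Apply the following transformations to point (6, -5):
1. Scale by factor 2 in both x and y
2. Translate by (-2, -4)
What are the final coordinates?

Step 1: Scale (6, -5) by 2 → (12, -10)
Step 2: Translate by (-2, -4) → (10, -14)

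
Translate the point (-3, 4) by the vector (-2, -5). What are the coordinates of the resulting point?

Translation by (-2, -5) (homogeneous matrix [[1, 0, -2], [0, 1, -5], [0, 0, 1]]):
x' = -3 + -2 = -5
y' = 4 + -5 = -1
Result: (-5, -1)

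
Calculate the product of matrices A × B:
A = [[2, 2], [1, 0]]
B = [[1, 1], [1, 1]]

Matrix multiplication:
C[0][0] = 2×1 + 2×1 = 4
C[0][1] = 2×1 + 2×1 = 4
C[1][0] = 1×1 + 0×1 = 1
C[1][1] = 1×1 + 0×1 = 1
Result: [[4, 4], [1, 1]]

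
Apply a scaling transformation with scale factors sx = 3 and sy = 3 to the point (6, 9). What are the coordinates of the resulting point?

Scaling matrix:
[[3, 0], [0, 3]]
Result: (6 × 3, 9 × 3) = (18, 27)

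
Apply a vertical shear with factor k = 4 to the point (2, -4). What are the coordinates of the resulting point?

Shear matrix for vertical shear with factor k = 4:
[[1, 0], [4, 1]]
Result: (2, -4) → (2, 4)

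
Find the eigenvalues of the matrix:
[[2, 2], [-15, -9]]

Characteristic equation: det(A - λI) = 0
λ² - (trace)λ + (det) = 0
trace = 2 + -9 = -7, det = (2)(-9) - (2)(-15) = 12
λ² - (-7)λ + (12) = 0
λ = (-7 ± √((-7)² - 4·(12))) / 2 = (-7 ± √1) / 2
Solving: λ = -4, -3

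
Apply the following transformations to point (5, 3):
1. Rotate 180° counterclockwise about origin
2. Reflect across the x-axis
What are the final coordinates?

Step 1: Rotate 180° → (-5, -3)
Step 2: Reflect across x-axis → (-5, 3)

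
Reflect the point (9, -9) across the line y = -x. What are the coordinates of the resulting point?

Reflection across line y = -x: (9, -9) → (9, -9)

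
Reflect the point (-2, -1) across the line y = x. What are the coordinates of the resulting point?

Reflection across line y = x: (-2, -1) → (-1, -2)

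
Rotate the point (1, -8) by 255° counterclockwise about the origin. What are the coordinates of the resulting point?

Rotation matrix for 255°: [[cos 255°, -sin 255°], [sin 255°, cos 255°]] ≈ [[-0.258819, 0.965926], [-0.965926, -0.258819]]
[[-0.258819, 0.965926], [-0.965926, -0.258819]] × [1, -8]ᵀ ≈ [-7.9862, 1.1046]ᵀ
Result: (-7.9862, 1.1046)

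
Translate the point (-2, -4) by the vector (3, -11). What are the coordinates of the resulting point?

Translation by (3, -11) (homogeneous matrix [[1, 0, 3], [0, 1, -11], [0, 0, 1]]):
x' = -2 + 3 = 1
y' = -4 + -11 = -15
Result: (1, -15)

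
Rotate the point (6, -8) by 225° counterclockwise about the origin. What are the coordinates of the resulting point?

Rotation matrix for 225°: [[cos 225°, -sin 225°], [sin 225°, cos 225°]] ≈ [[-0.707107, 0.707107], [-0.707107, -0.707107]]
[[-0.707107, 0.707107], [-0.707107, -0.707107]] × [6, -8]ᵀ ≈ [-9.8995, 1.4142]ᵀ
Result: (-9.8995, 1.4142)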